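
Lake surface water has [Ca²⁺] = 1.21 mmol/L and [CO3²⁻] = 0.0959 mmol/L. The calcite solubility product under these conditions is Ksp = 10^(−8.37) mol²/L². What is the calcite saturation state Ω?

Ksp = 10^(−8.37) = 4.266×10^-9
Ω = [Ca²⁺][CO3²⁻]/Ksp = (1.21×10^-3)(0.0959×10^-3) / 4.266×10^-9 = 27.2

Ω = 27.2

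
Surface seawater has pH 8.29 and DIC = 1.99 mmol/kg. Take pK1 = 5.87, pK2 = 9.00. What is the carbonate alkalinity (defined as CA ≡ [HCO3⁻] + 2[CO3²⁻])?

CA = [HCO3⁻] + 2[CO3²⁻] = (α₁ + 2α₂)·DIC
At pH 8.29: [H⁺]/K1 = 10^-2.42 = 0.0038019, K2/[H⁺] = 10^-0.71 = 0.19498
α₁ = 1/(1 + 0.0038019 + 0.19498) = 1/1.1988 = 0.8342; α₂ = α₁·K2/[H⁺] = 0.1627
α₁ + 2α₂ = 1.1595
CA = 1.1595 × 1.99 = 2.31 mmol/kg

CA = 2.31 mmol/kg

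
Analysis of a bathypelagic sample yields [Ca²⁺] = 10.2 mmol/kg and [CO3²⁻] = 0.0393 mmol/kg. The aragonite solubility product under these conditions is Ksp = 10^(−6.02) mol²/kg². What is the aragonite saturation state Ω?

Ω = 0.420

Ksp = 10^(−6.02) = 9.550×10^-7
Ω = [Ca²⁺][CO3²⁻]/Ksp = (10.2×10^-3)(0.0393×10^-3) / 9.550×10^-7 = 0.420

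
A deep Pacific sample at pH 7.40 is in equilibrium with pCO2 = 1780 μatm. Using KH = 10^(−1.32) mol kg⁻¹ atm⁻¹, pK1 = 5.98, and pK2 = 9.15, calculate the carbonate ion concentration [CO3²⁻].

[CO3²⁻] = 0.0398 mmol/kg

[CO2*] = KH · pCO2 = 10^(−1.32) × 1780×10^-6 = 8.520×10^-5 mol/kg
α₀ = 1/(1 + K1/[H⁺] + K1K2/[H⁺]²) = 1/(1 + 10^+1.42 + 10^-0.33) = 0.03601
DIC = [CO2*]/α₀ = 8.520×10^-5 / 0.03601 = 2.366 mmol/kg
[CO3²⁻] = α₂·DIC; α₂ = 0.01684, so [CO3²⁻] = 0.01684 × 2.366 = 0.0398 mmol/kg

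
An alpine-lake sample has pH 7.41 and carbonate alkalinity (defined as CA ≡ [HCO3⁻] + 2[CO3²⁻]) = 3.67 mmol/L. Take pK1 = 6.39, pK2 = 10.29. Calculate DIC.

CA = [HCO3⁻] + 2[CO3²⁻] = (α₁ + 2α₂)·DIC
At pH 7.41: [H⁺]/K1 = 10^-1.02 = 0.095499, K2/[H⁺] = 10^-2.88 = 0.0013183
α₁ = 1/(1 + 0.095499 + 0.0013183) = 1/1.0968 = 0.9117; α₂ = α₁·K2/[H⁺] = 0.001202
α₁ + 2α₂ = 0.9141
DIC = CA / (α₁ + 2α₂) = 3.67 / 0.9141 = 4.01 mmol/L

DIC = 4.01 mmol/L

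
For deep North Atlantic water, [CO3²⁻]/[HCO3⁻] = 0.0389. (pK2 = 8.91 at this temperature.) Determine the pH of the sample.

From K2 = [H⁺][CO3²⁻]/[HCO3⁻]:  pH = pK2 + log₁₀([CO3²⁻]/[HCO3⁻])
log₁₀(0.0389) = -1.410
pH = 8.91 + (-1.410) = 7.50

pH = 7.50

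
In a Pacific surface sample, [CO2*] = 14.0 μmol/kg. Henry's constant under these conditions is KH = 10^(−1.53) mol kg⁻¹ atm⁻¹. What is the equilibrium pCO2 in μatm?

pCO2 = 474 μatm

KH = 10^(−1.53) = 2.951×10^-2 mol kg⁻¹ atm⁻¹
pCO2 = [CO2*]/KH = 14.0×10^-6 / 2.951×10^-2 = 4.74×10^-4 atm = 474 μatm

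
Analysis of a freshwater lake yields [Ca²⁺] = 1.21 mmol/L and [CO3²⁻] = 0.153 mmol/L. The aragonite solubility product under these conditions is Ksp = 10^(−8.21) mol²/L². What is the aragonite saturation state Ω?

Ksp = 10^(−8.21) = 6.166×10^-9
Ω = [Ca²⁺][CO3²⁻]/Ksp = (1.21×10^-3)(0.153×10^-3) / 6.166×10^-9 = 30.0

Ω = 30.0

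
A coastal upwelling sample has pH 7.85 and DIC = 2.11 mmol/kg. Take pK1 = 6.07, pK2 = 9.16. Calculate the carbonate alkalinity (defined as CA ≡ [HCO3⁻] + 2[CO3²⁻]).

CA = 2.17 mmol/kg

CA = [HCO3⁻] + 2[CO3²⁻] = (α₁ + 2α₂)·DIC
At pH 7.85: [H⁺]/K1 = 10^-1.78 = 0.016596, K2/[H⁺] = 10^-1.31 = 0.048978
α₁ = 1/(1 + 0.016596 + 0.048978) = 1/1.0656 = 0.9385; α₂ = α₁·K2/[H⁺] = 0.04596
α₁ + 2α₂ = 1.0304
CA = 1.0304 × 2.11 = 2.17 mmol/kg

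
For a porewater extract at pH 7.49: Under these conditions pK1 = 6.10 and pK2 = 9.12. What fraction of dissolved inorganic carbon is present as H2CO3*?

α₀ = 1 / (1 + K1/[H⁺] + K1K2/[H⁺]²) = 1 / (1 + 10^+1.39 + 10^-0.24)
   = 1 / (1 + 24.547 + 0.57544) = 1/26.123 = 0.03828

α₀ = 0.0383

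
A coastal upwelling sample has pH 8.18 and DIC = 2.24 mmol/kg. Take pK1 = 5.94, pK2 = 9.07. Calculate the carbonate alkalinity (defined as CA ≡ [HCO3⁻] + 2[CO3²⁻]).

CA = 2.48 mmol/kg

CA = [HCO3⁻] + 2[CO3²⁻] = (α₁ + 2α₂)·DIC
At pH 8.18: [H⁺]/K1 = 10^-2.24 = 0.0057544, K2/[H⁺] = 10^-0.89 = 0.12882
α₁ = 1/(1 + 0.0057544 + 0.12882) = 1/1.1346 = 0.8814; α₂ = α₁·K2/[H⁺] = 0.1135
α₁ + 2α₂ = 1.1085
CA = 1.1085 × 2.24 = 2.48 mmol/kg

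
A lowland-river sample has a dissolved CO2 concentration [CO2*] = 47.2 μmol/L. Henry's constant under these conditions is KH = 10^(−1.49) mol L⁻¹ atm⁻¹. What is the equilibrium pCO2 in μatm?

pCO2 = 1460 μatm

KH = 10^(−1.49) = 3.236×10^-2 mol L⁻¹ atm⁻¹
pCO2 = [CO2*]/KH = 47.2×10^-6 / 3.236×10^-2 = 1.46×10^-3 atm = 1460 μatm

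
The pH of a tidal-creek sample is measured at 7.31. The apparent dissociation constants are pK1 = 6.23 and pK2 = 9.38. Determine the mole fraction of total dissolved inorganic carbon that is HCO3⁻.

α₁ = 0.916

α₁ = 1 / (1 + [H⁺]/K1 + K2/[H⁺]) = 1 / (1 + 10^-1.08 + 10^-2.07)
   = 1 / (1 + 0.083176 + 0.0085114) = 1/1.0917 = 0.9160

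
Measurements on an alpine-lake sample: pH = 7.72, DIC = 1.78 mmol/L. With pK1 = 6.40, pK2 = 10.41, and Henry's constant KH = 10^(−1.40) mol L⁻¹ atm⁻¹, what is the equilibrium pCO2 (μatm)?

pCO2 = 2040 μatm

α₀ = 1 / (1 + K1/[H⁺] + K1K2/[H⁺]²) = 1 / (1 + 10^+1.32 + 10^-1.37)
   = 1 / (1 + 20.893 + 0.042658) = 1/21.936 = 0.04559
[CO2*] = α₀ × DIC = 0.04559 × 1.78 = 0.08115 mmol/L
pCO2 = [CO2*]/KH = 8.115×10^-5 / 3.981×10^-2 = 2040 μatm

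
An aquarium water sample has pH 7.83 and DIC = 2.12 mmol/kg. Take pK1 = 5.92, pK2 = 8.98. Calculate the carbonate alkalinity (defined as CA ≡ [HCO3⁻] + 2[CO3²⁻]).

CA = [HCO3⁻] + 2[CO3²⁻] = (α₁ + 2α₂)·DIC
At pH 7.83: [H⁺]/K1 = 10^-1.91 = 0.012303, K2/[H⁺] = 10^-1.15 = 0.070795
α₁ = 1/(1 + 0.012303 + 0.070795) = 1/1.0831 = 0.9233; α₂ = α₁·K2/[H⁺] = 0.06536
α₁ + 2α₂ = 1.0540
CA = 1.0540 × 2.12 = 2.23 mmol/kg

CA = 2.23 mmol/kg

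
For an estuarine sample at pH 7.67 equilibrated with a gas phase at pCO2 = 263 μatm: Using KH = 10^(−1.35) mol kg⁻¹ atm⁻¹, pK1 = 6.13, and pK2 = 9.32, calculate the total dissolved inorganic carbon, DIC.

DIC = 0.428 mmol/kg

[CO2*] = KH · pCO2 = 10^(−1.35) × 263×10^-6 = 1.175×10^-5 mol/kg
α₀ = 1/(1 + K1/[H⁺] + K1K2/[H⁺]²) = 1/(1 + 10^+1.54 + 10^-0.11) = 0.02743
DIC = [CO2*]/α₀ = 1.175×10^-5 / 0.02743 = 0.428 mmol/kg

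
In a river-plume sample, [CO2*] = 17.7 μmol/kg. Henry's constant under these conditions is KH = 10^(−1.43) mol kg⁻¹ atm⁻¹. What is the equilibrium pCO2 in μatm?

pCO2 = 476 μatm

KH = 10^(−1.43) = 3.715×10^-2 mol kg⁻¹ atm⁻¹
pCO2 = [CO2*]/KH = 17.7×10^-6 / 3.715×10^-2 = 4.76×10^-4 atm = 476 μatm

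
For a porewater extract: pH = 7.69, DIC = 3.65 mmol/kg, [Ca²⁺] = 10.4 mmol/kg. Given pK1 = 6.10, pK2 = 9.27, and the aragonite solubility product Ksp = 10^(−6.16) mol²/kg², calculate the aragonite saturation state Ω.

α₂ = 1 / (1 + [H⁺]/K2 + [H⁺]²/(K1K2)) = 1 / (1 + 10^+1.58 + 10^-0.01)
   = 1 / (1 + 38.019 + 0.97724) = 1/39.996 = 0.02500
[CO3²⁻] = α₂ × DIC = 0.02500 × 3.65 = 0.09126 mmol/kg
Ksp = 10^(−6.16) = 6.918×10^-7
Ω = [Ca²⁺][CO3²⁻]/Ksp = (10.4×10^-3)(9.126×10^-5) / 6.918×10^-7 = 1.37

Ω = 1.37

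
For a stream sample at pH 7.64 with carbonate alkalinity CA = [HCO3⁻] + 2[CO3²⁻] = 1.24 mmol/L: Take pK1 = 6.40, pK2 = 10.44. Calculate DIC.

CA = [HCO3⁻] + 2[CO3²⁻] = (α₁ + 2α₂)·DIC
At pH 7.64: [H⁺]/K1 = 10^-1.24 = 0.057544, K2/[H⁺] = 10^-2.80 = 0.0015849
α₁ = 1/(1 + 0.057544 + 0.0015849) = 1/1.0591 = 0.9442; α₂ = α₁·K2/[H⁺] = 0.001496
α₁ + 2α₂ = 0.9472
DIC = CA / (α₁ + 2α₂) = 1.24 / 0.9472 = 1.31 mmol/L

DIC = 1.31 mmol/L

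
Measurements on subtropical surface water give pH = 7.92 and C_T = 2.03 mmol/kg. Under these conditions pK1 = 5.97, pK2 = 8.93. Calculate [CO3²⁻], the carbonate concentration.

[CO3²⁻] = 0.179 mmol/kg

α₂ = 1 / (1 + [H⁺]/K2 + [H⁺]²/(K1K2)) = 1 / (1 + 10^+1.01 + 10^-0.94)
   = 1 / (1 + 10.233 + 0.11482) = 1/11.348 = 0.08812
[CO3²⁻] = α₂ × DIC = 0.08812 × 2.03 = 0.179 mmol/kg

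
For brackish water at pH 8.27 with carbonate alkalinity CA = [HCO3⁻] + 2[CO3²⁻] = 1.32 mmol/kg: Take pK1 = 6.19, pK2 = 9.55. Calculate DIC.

CA = [HCO3⁻] + 2[CO3²⁻] = (α₁ + 2α₂)·DIC
At pH 8.27: [H⁺]/K1 = 10^-2.08 = 0.0083176, K2/[H⁺] = 10^-1.28 = 0.052481
α₁ = 1/(1 + 0.0083176 + 0.052481) = 1/1.0608 = 0.9427; α₂ = α₁·K2/[H⁺] = 0.04947
α₁ + 2α₂ = 1.0416
DIC = CA / (α₁ + 2α₂) = 1.32 / 1.0416 = 1.27 mmol/kg

DIC = 1.27 mmol/kg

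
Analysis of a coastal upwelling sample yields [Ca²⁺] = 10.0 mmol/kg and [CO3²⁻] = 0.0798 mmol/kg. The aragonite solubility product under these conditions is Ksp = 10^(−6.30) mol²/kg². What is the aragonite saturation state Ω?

Ksp = 10^(−6.30) = 5.012×10^-7
Ω = [Ca²⁺][CO3²⁻]/Ksp = (10.0×10^-3)(0.0798×10^-3) / 5.012×10^-7 = 1.59

Ω = 1.59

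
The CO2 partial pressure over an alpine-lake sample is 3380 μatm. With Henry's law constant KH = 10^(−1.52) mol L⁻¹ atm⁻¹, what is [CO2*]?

KH = 10^(−1.52) = 3.020×10^-2 mol L⁻¹ atm⁻¹
[CO2*] = KH · pCO2 = 3.020×10^-2 × 3380×10^-6 atm = 1.02×10^-4 mol/L

[CO2*] = 102 μmol/L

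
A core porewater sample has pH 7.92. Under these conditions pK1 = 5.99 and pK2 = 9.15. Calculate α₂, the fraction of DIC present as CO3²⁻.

α₂ = 0.0550

α₂ = 1 / (1 + [H⁺]/K2 + [H⁺]²/(K1K2)) = 1 / (1 + 10^+1.23 + 10^-0.70)
   = 1 / (1 + 16.982 + 0.19953) = 1/18.182 = 0.05500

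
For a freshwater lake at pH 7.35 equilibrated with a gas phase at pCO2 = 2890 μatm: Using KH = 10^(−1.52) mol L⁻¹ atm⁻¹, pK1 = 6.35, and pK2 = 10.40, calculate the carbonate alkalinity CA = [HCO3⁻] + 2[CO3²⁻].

[CO2*] = KH · pCO2 = 10^(−1.52) × 2890×10^-6 = 8.728×10^-5 mol/L
α₀ = 1/(1 + K1/[H⁺] + K1K2/[H⁺]²) = 1/(1 + 10^+1.00 + 10^-2.05) = 0.09084
DIC = [CO2*]/α₀ = 8.728×10^-5 / 0.09084 = 0.9608 mmol/L
CA = (α₁ + 2α₂)·DIC = (0.9084 + 2×0.0008096) × 0.9608 = 0.874 mmol/L

CA = 0.874 mmol/L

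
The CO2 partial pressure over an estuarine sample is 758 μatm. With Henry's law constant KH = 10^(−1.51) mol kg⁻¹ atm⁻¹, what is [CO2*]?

KH = 10^(−1.51) = 3.090×10^-2 mol kg⁻¹ atm⁻¹
[CO2*] = KH · pCO2 = 3.090×10^-2 × 758×10^-6 atm = 2.34×10^-5 mol/kg

[CO2*] = 23.4 μmol/kg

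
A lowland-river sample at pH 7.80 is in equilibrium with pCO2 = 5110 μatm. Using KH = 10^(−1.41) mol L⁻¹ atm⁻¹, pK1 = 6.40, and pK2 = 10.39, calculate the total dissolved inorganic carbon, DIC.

DIC = 5.21 mmol/L

[CO2*] = KH · pCO2 = 10^(−1.41) × 5110×10^-6 = 1.988×10^-4 mol/L
α₀ = 1/(1 + K1/[H⁺] + K1K2/[H⁺]²) = 1/(1 + 10^+1.40 + 10^-1.19) = 0.03819
DIC = [CO2*]/α₀ = 1.988×10^-4 / 0.03819 = 5.21 mmol/L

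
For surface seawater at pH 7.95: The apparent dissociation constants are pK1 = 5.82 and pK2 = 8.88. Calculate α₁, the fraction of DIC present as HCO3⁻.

α₁ = 1 / (1 + [H⁺]/K1 + K2/[H⁺]) = 1 / (1 + 10^-2.13 + 10^-0.93)
   = 1 / (1 + 0.0074131 + 0.11749) = 1/1.1249 = 0.8890

α₁ = 0.889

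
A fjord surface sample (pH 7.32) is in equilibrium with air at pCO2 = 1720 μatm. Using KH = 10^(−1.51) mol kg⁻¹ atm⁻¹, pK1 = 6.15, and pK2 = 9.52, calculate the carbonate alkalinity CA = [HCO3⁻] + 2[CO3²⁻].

CA = 0.796 mmol/kg

[CO2*] = KH · pCO2 = 10^(−1.51) × 1720×10^-6 = 5.315×10^-5 mol/kg
α₀ = 1/(1 + K1/[H⁺] + K1K2/[H⁺]²) = 1/(1 + 10^+1.17 + 10^-1.03) = 0.06295
DIC = [CO2*]/α₀ = 5.315×10^-5 / 0.06295 = 0.8443 mmol/kg
CA = (α₁ + 2α₂)·DIC = (0.9312 + 2×0.005875) × 0.8443 = 0.796 mmol/kg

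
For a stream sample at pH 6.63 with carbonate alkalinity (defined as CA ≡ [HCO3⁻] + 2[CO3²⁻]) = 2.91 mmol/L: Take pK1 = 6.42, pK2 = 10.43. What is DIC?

CA = [HCO3⁻] + 2[CO3²⁻] = (α₁ + 2α₂)·DIC
At pH 6.63: [H⁺]/K1 = 10^-0.21 = 0.61660, K2/[H⁺] = 10^-3.80 = 0.00015849
α₁ = 1/(1 + 0.61660 + 0.00015849) = 1/1.6168 = 0.6185; α₂ = α₁·K2/[H⁺] = 9.803×10^-5
α₁ + 2α₂ = 0.6187
DIC = CA / (α₁ + 2α₂) = 2.91 / 0.6187 = 4.70 mmol/L

DIC = 4.70 mmol/L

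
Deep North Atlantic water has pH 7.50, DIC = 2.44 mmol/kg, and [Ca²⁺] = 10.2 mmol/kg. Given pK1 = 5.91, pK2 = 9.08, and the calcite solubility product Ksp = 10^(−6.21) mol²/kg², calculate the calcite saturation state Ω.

Ω = 1.01

α₂ = 1 / (1 + [H⁺]/K2 + [H⁺]²/(K1K2)) = 1 / (1 + 10^+1.58 + 10^-0.01)
   = 1 / (1 + 38.019 + 0.97724) = 1/39.996 = 0.02500
[CO3²⁻] = α₂ × DIC = 0.02500 × 2.44 = 0.06101 mmol/kg
Ksp = 10^(−6.21) = 6.166×10^-7
Ω = [Ca²⁺][CO3²⁻]/Ksp = (10.2×10^-3)(6.101×10^-5) / 6.166×10^-7 = 1.01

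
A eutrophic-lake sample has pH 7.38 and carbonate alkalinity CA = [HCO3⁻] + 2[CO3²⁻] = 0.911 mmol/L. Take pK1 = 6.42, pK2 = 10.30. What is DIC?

CA = [HCO3⁻] + 2[CO3²⁻] = (α₁ + 2α₂)·DIC
At pH 7.38: [H⁺]/K1 = 10^-0.96 = 0.10965, K2/[H⁺] = 10^-2.92 = 0.0012023
α₁ = 1/(1 + 0.10965 + 0.0012023) = 1/1.1109 = 0.9002; α₂ = α₁·K2/[H⁺] = 0.001082
α₁ + 2α₂ = 0.9024
DIC = CA / (α₁ + 2α₂) = 0.911 / 0.9024 = 1.01 mmol/L

DIC = 1.01 mmol/L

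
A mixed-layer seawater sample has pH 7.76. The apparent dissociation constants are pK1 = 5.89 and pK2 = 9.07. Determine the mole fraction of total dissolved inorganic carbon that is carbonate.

α₂ = 0.0461

α₂ = 1 / (1 + [H⁺]/K2 + [H⁺]²/(K1K2)) = 1 / (1 + 10^+1.31 + 10^-0.56)
   = 1 / (1 + 20.417 + 0.27542) = 1/21.693 = 0.04610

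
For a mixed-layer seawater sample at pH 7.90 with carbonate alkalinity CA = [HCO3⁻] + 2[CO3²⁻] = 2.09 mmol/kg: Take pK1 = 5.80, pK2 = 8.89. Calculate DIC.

CA = [HCO3⁻] + 2[CO3²⁻] = (α₁ + 2α₂)·DIC
At pH 7.90: [H⁺]/K1 = 10^-2.10 = 0.0079433, K2/[H⁺] = 10^-0.99 = 0.10233
α₁ = 1/(1 + 0.0079433 + 0.10233) = 1/1.1103 = 0.9007; α₂ = α₁·K2/[H⁺] = 0.09217
α₁ + 2α₂ = 1.0850
DIC = CA / (α₁ + 2α₂) = 2.09 / 1.0850 = 1.93 mmol/kg

DIC = 1.93 mmol/kg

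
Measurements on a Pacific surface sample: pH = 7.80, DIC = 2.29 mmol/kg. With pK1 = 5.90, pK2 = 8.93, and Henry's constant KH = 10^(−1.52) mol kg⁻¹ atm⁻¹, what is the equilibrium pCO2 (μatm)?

α₀ = 1 / (1 + K1/[H⁺] + K1K2/[H⁺]²) = 1 / (1 + 10^+1.90 + 10^+0.77)
   = 1 / (1 + 79.433 + 5.8884) = 1/86.321 = 0.01158
[CO2*] = α₀ × DIC = 0.01158 × 2.29 = 0.02653 mmol/kg
pCO2 = [CO2*]/KH = 2.653×10^-5 / 3.020×10^-2 = 878 μatm

pCO2 = 878 μatm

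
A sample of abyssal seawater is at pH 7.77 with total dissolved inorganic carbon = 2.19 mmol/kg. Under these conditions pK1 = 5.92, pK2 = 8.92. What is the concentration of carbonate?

[CO3²⁻] = 0.143 mmol/kg

α₂ = 1 / (1 + [H⁺]/K2 + [H⁺]²/(K1K2)) = 1 / (1 + 10^+1.15 + 10^-0.70)
   = 1 / (1 + 14.125 + 0.19953) = 1/15.325 = 0.06525
[CO3²⁻] = α₂ × DIC = 0.06525 × 2.19 = 0.143 mmol/kg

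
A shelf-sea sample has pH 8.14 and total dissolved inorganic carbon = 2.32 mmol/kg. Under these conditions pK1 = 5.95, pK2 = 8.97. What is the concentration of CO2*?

α₀ = 1 / (1 + K1/[H⁺] + K1K2/[H⁺]²) = 1 / (1 + 10^+2.19 + 10^+1.36)
   = 1 / (1 + 154.88 + 22.909) = 1/178.79 = 0.005593
[CO2*] = α₀ × DIC = 0.005593 × 2.32 = 0.0130 mmol/kg = 13.0 μmol/kg

[CO2*] = 13.0 μmol/kg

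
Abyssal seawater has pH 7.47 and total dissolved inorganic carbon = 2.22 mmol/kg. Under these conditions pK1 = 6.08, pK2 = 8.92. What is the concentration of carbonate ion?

α₂ = 1 / (1 + [H⁺]/K2 + [H⁺]²/(K1K2)) = 1 / (1 + 10^+1.45 + 10^+0.06)
   = 1 / (1 + 28.184 + 1.1482) = 1/30.332 = 0.03297
[CO3²⁻] = α₂ × DIC = 0.03297 × 2.22 = 0.0732 mmol/kg

[CO3²⁻] = 0.0732 mmol/kg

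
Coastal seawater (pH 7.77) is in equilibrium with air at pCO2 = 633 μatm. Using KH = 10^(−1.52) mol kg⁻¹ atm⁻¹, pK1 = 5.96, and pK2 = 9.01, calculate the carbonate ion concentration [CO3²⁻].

[CO2*] = KH · pCO2 = 10^(−1.52) × 633×10^-6 = 1.912×10^-5 mol/kg
α₀ = 1/(1 + K1/[H⁺] + K1K2/[H⁺]²) = 1/(1 + 10^+1.81 + 10^+0.57) = 0.01443
DIC = [CO2*]/α₀ = 1.912×10^-5 / 0.01443 = 1.324 mmol/kg
[CO3²⁻] = α₂·DIC; α₂ = 0.05363, so [CO3²⁻] = 0.05363 × 1.324 = 0.0710 mmol/kg

[CO3²⁻] = 0.0710 mmol/kg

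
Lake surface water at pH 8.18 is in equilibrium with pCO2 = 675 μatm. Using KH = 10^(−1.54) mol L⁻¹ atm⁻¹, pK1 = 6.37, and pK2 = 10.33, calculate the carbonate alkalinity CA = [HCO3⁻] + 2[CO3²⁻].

[CO2*] = KH · pCO2 = 10^(−1.54) × 675×10^-6 = 1.947×10^-5 mol/L
α₀ = 1/(1 + K1/[H⁺] + K1K2/[H⁺]²) = 1/(1 + 10^+1.81 + 10^-0.34) = 0.01515
DIC = [CO2*]/α₀ = 1.947×10^-5 / 0.01515 = 1.285 mmol/L
CA = (α₁ + 2α₂)·DIC = (0.9779 + 2×0.006923) × 1.285 = 1.27 mmol/L

CA = 1.27 mmol/L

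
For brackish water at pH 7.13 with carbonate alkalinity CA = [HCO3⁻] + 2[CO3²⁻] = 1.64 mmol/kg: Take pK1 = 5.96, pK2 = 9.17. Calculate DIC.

DIC = 1.73 mmol/kg

CA = [HCO3⁻] + 2[CO3²⁻] = (α₁ + 2α₂)·DIC
At pH 7.13: [H⁺]/K1 = 10^-1.17 = 0.067608, K2/[H⁺] = 10^-2.04 = 0.0091201
α₁ = 1/(1 + 0.067608 + 0.0091201) = 1/1.0767 = 0.9287; α₂ = α₁·K2/[H⁺] = 0.008470
α₁ + 2α₂ = 0.9457
DIC = CA / (α₁ + 2α₂) = 1.64 / 0.9457 = 1.73 mmol/kg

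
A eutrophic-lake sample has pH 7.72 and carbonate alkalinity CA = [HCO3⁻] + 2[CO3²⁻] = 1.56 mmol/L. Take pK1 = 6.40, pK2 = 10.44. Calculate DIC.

CA = [HCO3⁻] + 2[CO3²⁻] = (α₁ + 2α₂)·DIC
At pH 7.72: [H⁺]/K1 = 10^-1.32 = 0.047863, K2/[H⁺] = 10^-2.72 = 0.0019055
α₁ = 1/(1 + 0.047863 + 0.0019055) = 1/1.0498 = 0.9526; α₂ = α₁·K2/[H⁺] = 0.001815
α₁ + 2α₂ = 0.9562
DIC = CA / (α₁ + 2α₂) = 1.56 / 0.9562 = 1.63 mmol/L

DIC = 1.63 mmol/L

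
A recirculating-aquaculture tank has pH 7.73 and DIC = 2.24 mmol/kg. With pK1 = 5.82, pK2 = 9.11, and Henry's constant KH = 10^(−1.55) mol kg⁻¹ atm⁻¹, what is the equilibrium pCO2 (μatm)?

α₀ = 1 / (1 + K1/[H⁺] + K1K2/[H⁺]²) = 1 / (1 + 10^+1.91 + 10^+0.53)
   = 1 / (1 + 81.283 + 3.3884) = 1/85.671 = 0.01167
[CO2*] = α₀ × DIC = 0.01167 × 2.24 = 0.02615 mmol/kg
pCO2 = [CO2*]/KH = 2.615×10^-5 / 2.818×10^-2 = 928 μatm

pCO2 = 928 μatm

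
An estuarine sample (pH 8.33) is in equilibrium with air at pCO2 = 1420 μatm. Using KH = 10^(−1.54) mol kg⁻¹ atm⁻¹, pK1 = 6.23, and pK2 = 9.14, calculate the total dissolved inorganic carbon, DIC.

DIC = 6.00 mmol/kg

[CO2*] = KH · pCO2 = 10^(−1.54) × 1420×10^-6 = 4.095×10^-5 mol/kg
α₀ = 1/(1 + K1/[H⁺] + K1K2/[H⁺]²) = 1/(1 + 10^+2.10 + 10^+1.29) = 0.006831
DIC = [CO2*]/α₀ = 4.095×10^-5 / 0.006831 = 6.00 mmol/kg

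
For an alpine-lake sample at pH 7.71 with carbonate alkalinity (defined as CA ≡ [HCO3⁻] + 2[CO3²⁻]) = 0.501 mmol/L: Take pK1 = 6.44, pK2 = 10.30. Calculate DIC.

DIC = 0.526 mmol/L

CA = [HCO3⁻] + 2[CO3²⁻] = (α₁ + 2α₂)·DIC
At pH 7.71: [H⁺]/K1 = 10^-1.27 = 0.053703, K2/[H⁺] = 10^-2.59 = 0.0025704
α₁ = 1/(1 + 0.053703 + 0.0025704) = 1/1.0563 = 0.9467; α₂ = α₁·K2/[H⁺] = 0.002433
α₁ + 2α₂ = 0.9516
DIC = CA / (α₁ + 2α₂) = 0.501 / 0.9516 = 0.526 mmol/L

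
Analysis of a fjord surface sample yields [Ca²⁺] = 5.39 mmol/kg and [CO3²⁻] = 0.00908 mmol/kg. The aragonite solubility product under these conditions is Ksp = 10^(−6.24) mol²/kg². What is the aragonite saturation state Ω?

Ksp = 10^(−6.24) = 5.754×10^-7
Ω = [Ca²⁺][CO3²⁻]/Ksp = (5.39×10^-3)(0.00908×10^-3) / 5.754×10^-7 = 0.0851

Ω = 0.0851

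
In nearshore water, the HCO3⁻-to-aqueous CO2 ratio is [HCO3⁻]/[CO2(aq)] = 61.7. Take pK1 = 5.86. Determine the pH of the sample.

From K1 = [H⁺][HCO3⁻]/[CO2(aq)]:  pH = pK1 + log₁₀([HCO3⁻]/[CO2(aq)])
log₁₀(61.7) = +1.790
pH = 5.86 + (+1.790) = 7.65

pH = 7.65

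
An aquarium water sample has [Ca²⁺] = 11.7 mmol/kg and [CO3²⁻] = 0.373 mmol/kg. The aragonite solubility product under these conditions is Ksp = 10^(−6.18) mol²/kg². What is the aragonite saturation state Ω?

Ω = 6.61

Ksp = 10^(−6.18) = 6.607×10^-7
Ω = [Ca²⁺][CO3²⁻]/Ksp = (11.7×10^-3)(0.373×10^-3) / 6.607×10^-7 = 6.61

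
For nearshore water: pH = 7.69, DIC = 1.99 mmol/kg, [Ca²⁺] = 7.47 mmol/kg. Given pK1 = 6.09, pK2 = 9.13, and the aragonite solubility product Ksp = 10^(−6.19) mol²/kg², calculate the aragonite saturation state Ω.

α₂ = 1 / (1 + [H⁺]/K2 + [H⁺]²/(K1K2)) = 1 / (1 + 10^+1.44 + 10^-0.16)
   = 1 / (1 + 27.542 + 0.69183) = 1/29.234 = 0.03421
[CO3²⁻] = α₂ × DIC = 0.03421 × 1.99 = 0.06807 mmol/kg
Ksp = 10^(−6.19) = 6.457×10^-7
Ω = [Ca²⁺][CO3²⁻]/Ksp = (7.47×10^-3)(6.807×10^-5) / 6.457×10^-7 = 0.788

Ω = 0.788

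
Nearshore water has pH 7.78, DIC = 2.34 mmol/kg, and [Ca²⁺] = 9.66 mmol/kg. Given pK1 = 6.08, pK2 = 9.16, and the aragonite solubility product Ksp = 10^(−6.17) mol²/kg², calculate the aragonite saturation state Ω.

α₂ = 1 / (1 + [H⁺]/K2 + [H⁺]²/(K1K2)) = 1 / (1 + 10^+1.38 + 10^-0.32)
   = 1 / (1 + 23.988 + 0.47863) = 1/25.467 = 0.03927
[CO3²⁻] = α₂ × DIC = 0.03927 × 2.34 = 0.09188 mmol/kg
Ksp = 10^(−6.17) = 6.761×10^-7
Ω = [Ca²⁺][CO3²⁻]/Ksp = (9.66×10^-3)(9.188×10^-5) / 6.761×10^-7 = 1.31

Ω = 1.31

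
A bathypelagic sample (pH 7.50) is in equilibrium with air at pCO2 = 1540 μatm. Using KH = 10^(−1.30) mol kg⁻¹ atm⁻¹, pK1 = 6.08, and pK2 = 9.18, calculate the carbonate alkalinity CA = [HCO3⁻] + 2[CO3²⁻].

[CO2*] = KH · pCO2 = 10^(−1.30) × 1540×10^-6 = 7.718×10^-5 mol/kg
α₀ = 1/(1 + K1/[H⁺] + K1K2/[H⁺]²) = 1/(1 + 10^+1.42 + 10^-0.26) = 0.03590
DIC = [CO2*]/α₀ = 7.718×10^-5 / 0.03590 = 2.150 mmol/kg
CA = (α₁ + 2α₂)·DIC = (0.9444 + 2×0.01973) × 2.150 = 2.11 mmol/kg

CA = 2.11 mmol/kg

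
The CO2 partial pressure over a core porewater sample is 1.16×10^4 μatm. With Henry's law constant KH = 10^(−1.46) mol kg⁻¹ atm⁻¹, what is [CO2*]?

[CO2*] = 402 μmol/kg

KH = 10^(−1.46) = 3.467×10^-2 mol kg⁻¹ atm⁻¹
[CO2*] = KH · pCO2 = 3.467×10^-2 × 1.16×10^4×10^-6 atm = 4.02×10^-4 mol/kg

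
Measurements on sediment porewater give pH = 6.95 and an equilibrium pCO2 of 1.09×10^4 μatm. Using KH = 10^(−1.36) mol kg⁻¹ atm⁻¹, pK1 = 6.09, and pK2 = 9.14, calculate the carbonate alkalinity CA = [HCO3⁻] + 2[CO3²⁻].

[CO2*] = KH · pCO2 = 10^(−1.36) × 1.09×10^4×10^-6 = 4.758×10^-4 mol/kg
α₀ = 1/(1 + K1/[H⁺] + K1K2/[H⁺]²) = 1/(1 + 10^+0.86 + 10^-1.33) = 0.1206
DIC = [CO2*]/α₀ = 4.758×10^-4 / 0.1206 = 3.945 mmol/kg
CA = (α₁ + 2α₂)·DIC = (0.8737 + 2×0.005641) × 3.945 = 3.49 mmol/kg

CA = 3.49 mmol/kg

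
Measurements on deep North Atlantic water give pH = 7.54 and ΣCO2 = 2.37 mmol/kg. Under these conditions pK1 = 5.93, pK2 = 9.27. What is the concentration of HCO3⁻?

[HCO3⁻] = 2.27 mmol/kg

α₁ = 1 / (1 + [H⁺]/K1 + K2/[H⁺]) = 1 / (1 + 10^-1.61 + 10^-1.73)
   = 1 / (1 + 0.024547 + 0.018621) = 1/1.0432 = 0.9586
[HCO3⁻] = α₁ × DIC = 0.9586 × 2.37 = 2.27 mmol/kg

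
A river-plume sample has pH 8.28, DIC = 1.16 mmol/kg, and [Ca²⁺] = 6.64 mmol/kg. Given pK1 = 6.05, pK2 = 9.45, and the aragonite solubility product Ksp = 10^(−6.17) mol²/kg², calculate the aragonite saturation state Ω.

Ω = 0.718

α₂ = 1 / (1 + [H⁺]/K2 + [H⁺]²/(K1K2)) = 1 / (1 + 10^+1.17 + 10^-1.06)
   = 1 / (1 + 14.791 + 0.087096) = 1/15.878 = 0.06298
[CO3²⁻] = α₂ × DIC = 0.06298 × 1.16 = 0.07306 mmol/kg
Ksp = 10^(−6.17) = 6.761×10^-7
Ω = [Ca²⁺][CO3²⁻]/Ksp = (6.64×10^-3)(7.306×10^-5) / 6.761×10^-7 = 0.718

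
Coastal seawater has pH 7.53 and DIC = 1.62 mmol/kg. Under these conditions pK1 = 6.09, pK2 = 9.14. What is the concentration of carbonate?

[CO3²⁻] = 0.0375 mmol/kg

α₂ = 1 / (1 + [H⁺]/K2 + [H⁺]²/(K1K2)) = 1 / (1 + 10^+1.61 + 10^+0.17)
   = 1 / (1 + 40.738 + 1.4791) = 1/43.217 = 0.02314
[CO3²⁻] = α₂ × DIC = 0.02314 × 1.62 = 0.0375 mmol/kg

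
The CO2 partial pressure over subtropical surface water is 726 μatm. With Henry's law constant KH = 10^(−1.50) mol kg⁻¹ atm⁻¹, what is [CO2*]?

KH = 10^(−1.50) = 3.162×10^-2 mol kg⁻¹ atm⁻¹
[CO2*] = KH · pCO2 = 3.162×10^-2 × 726×10^-6 atm = 2.30×10^-5 mol/kg

[CO2*] = 23.0 μmol/kg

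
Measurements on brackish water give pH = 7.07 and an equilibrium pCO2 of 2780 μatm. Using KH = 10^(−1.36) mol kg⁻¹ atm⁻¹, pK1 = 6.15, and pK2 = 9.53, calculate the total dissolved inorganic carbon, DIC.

[CO2*] = KH · pCO2 = 10^(−1.36) × 2780×10^-6 = 1.214×10^-4 mol/kg
α₀ = 1/(1 + K1/[H⁺] + K1K2/[H⁺]²) = 1/(1 + 10^+0.92 + 10^-1.54) = 0.1070
DIC = [CO2*]/α₀ = 1.214×10^-4 / 0.1070 = 1.13 mmol/kg

DIC = 1.13 mmol/kg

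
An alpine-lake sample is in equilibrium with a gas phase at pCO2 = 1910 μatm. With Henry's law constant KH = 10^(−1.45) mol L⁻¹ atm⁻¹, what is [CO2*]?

[CO2*] = 67.8 μmol/L

KH = 10^(−1.45) = 3.548×10^-2 mol L⁻¹ atm⁻¹
[CO2*] = KH · pCO2 = 3.548×10^-2 × 1910×10^-6 atm = 6.78×10^-5 mol/L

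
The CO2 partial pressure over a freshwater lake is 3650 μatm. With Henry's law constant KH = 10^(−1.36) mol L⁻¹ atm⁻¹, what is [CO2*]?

KH = 10^(−1.36) = 4.365×10^-2 mol L⁻¹ atm⁻¹
[CO2*] = KH · pCO2 = 4.365×10^-2 × 3650×10^-6 atm = 1.59×10^-4 mol/L

[CO2*] = 159 μmol/L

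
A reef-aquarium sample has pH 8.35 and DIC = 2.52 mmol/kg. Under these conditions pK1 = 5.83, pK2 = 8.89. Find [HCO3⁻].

α₁ = 1 / (1 + [H⁺]/K1 + K2/[H⁺]) = 1 / (1 + 10^-2.52 + 10^-0.54)
   = 1 / (1 + 0.0030200 + 0.28840) = 1/1.2914 = 0.7743
[HCO3⁻] = α₁ × DIC = 0.7743 × 2.52 = 1.95 mmol/kg

[HCO3⁻] = 1.95 mmol/kg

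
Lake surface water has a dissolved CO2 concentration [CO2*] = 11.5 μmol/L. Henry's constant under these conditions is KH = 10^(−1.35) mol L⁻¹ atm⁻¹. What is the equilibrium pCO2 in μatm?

KH = 10^(−1.35) = 4.467×10^-2 mol L⁻¹ atm⁻¹
pCO2 = [CO2*]/KH = 11.5×10^-6 / 4.467×10^-2 = 2.57×10^-4 atm = 257 μatm

pCO2 = 257 μatm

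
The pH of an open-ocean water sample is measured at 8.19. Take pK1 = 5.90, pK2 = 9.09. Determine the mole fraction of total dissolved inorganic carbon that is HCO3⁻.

α₁ = 0.884

α₁ = 1 / (1 + [H⁺]/K1 + K2/[H⁺]) = 1 / (1 + 10^-2.29 + 10^-0.90)
   = 1 / (1 + 0.0051286 + 0.12589) = 1/1.1310 = 0.8842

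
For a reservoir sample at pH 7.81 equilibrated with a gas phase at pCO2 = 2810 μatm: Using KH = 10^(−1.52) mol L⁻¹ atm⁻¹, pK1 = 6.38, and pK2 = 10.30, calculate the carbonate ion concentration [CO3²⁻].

[CO3²⁻] = 7.39 μmol/L

[CO2*] = KH · pCO2 = 10^(−1.52) × 2810×10^-6 = 8.486×10^-5 mol/L
α₀ = 1/(1 + K1/[H⁺] + K1K2/[H⁺]²) = 1/(1 + 10^+1.43 + 10^-1.06) = 0.03571
DIC = [CO2*]/α₀ = 8.486×10^-5 / 0.03571 = 2.376 mmol/L
[CO3²⁻] = α₂·DIC; α₂ = 0.003110, so [CO3²⁻] = 0.003110 × 2.376 = 0.00739 mmol/L = 7.39 μmol/L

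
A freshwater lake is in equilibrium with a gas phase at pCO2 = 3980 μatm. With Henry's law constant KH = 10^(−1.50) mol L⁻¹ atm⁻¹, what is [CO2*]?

KH = 10^(−1.50) = 3.162×10^-2 mol L⁻¹ atm⁻¹
[CO2*] = KH · pCO2 = 3.162×10^-2 × 3980×10^-6 atm = 1.26×10^-4 mol/L

[CO2*] = 126 μmol/L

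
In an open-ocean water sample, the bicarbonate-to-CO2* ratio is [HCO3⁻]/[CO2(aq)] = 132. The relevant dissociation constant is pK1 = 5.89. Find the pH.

From K1 = [H⁺][HCO3⁻]/[CO2(aq)]:  pH = pK1 + log₁₀([HCO3⁻]/[CO2(aq)])
log₁₀(132) = +2.121
pH = 5.89 + (+2.121) = 8.01

pH = 8.01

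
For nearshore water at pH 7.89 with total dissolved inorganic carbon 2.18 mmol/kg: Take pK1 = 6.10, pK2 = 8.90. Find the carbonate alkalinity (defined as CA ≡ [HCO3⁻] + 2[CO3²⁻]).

CA = [HCO3⁻] + 2[CO3²⁻] = (α₁ + 2α₂)·DIC
At pH 7.89: [H⁺]/K1 = 10^-1.79 = 0.016218, K2/[H⁺] = 10^-1.01 = 0.097724
α₁ = 1/(1 + 0.016218 + 0.097724) = 1/1.1139 = 0.8977; α₂ = α₁·K2/[H⁺] = 0.08773
α₁ + 2α₂ = 1.0732
CA = 1.0732 × 2.18 = 2.34 mmol/kg

CA = 2.34 mmol/kg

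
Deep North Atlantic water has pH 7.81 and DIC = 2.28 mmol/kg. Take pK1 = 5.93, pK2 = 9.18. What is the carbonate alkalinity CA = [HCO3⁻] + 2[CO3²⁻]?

CA = 2.34 mmol/kg

CA = [HCO3⁻] + 2[CO3²⁻] = (α₁ + 2α₂)·DIC
At pH 7.81: [H⁺]/K1 = 10^-1.88 = 0.013183, K2/[H⁺] = 10^-1.37 = 0.042658
α₁ = 1/(1 + 0.013183 + 0.042658) = 1/1.0558 = 0.9471; α₂ = α₁·K2/[H⁺] = 0.04040
α₁ + 2α₂ = 1.0279
CA = 1.0279 × 2.28 = 2.34 mmol/kg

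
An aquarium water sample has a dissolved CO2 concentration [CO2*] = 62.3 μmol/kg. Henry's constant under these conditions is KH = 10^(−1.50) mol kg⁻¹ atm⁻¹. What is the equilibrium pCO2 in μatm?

KH = 10^(−1.50) = 3.162×10^-2 mol kg⁻¹ atm⁻¹
pCO2 = [CO2*]/KH = 62.3×10^-6 / 3.162×10^-2 = 1.97×10^-3 atm = 1970 μatm

pCO2 = 1970 μatm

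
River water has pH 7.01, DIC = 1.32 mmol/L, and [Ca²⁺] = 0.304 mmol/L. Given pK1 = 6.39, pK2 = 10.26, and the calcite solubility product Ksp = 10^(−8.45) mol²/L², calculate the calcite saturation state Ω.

Ω = 0.0513

α₂ = 1 / (1 + [H⁺]/K2 + [H⁺]²/(K1K2)) = 1 / (1 + 10^+3.25 + 10^+2.63)
   = 1 / (1 + 1778.3 + 426.58) = 1/2205.9 = 0.0004533
[CO3²⁻] = α₂ × DIC = 0.0004533 × 1.32 = 0.0005984 mmol/L = 0.5984 μmol/L
Ksp = 10^(−8.45) = 3.548×10^-9
Ω = [Ca²⁺][CO3²⁻]/Ksp = (0.304×10^-3)(5.984×10^-7) / 3.548×10^-9 = 0.0513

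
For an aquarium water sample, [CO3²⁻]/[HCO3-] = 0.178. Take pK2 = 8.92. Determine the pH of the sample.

pH = 8.17

From K2 = [H⁺][CO3²⁻]/[HCO3-]:  pH = pK2 + log₁₀([CO3²⁻]/[HCO3-])
log₁₀(0.178) = -0.750
pH = 8.92 + (-0.750) = 8.17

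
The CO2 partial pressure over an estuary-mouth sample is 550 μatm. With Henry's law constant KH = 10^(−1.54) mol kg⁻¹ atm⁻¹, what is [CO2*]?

[CO2*] = 15.9 μmol/kg

KH = 10^(−1.54) = 2.884×10^-2 mol kg⁻¹ atm⁻¹
[CO2*] = KH · pCO2 = 2.884×10^-2 × 550×10^-6 atm = 1.59×10^-5 mol/kg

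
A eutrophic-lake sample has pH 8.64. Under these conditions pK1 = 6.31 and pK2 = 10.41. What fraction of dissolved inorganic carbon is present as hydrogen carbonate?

α₁ = 1 / (1 + [H⁺]/K1 + K2/[H⁺]) = 1 / (1 + 10^-2.33 + 10^-1.77)
   = 1 / (1 + 0.0046774 + 0.016982) = 1/1.0217 = 0.9788

α₁ = 0.979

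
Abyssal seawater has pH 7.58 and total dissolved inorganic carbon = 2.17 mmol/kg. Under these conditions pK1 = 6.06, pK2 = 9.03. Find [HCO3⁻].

[HCO3⁻] = 2.04 mmol/kg

α₁ = 1 / (1 + [H⁺]/K1 + K2/[H⁺]) = 1 / (1 + 10^-1.52 + 10^-1.45)
   = 1 / (1 + 0.030200 + 0.035481) = 1/1.0657 = 0.9384
[HCO3⁻] = α₁ × DIC = 0.9384 × 2.17 = 2.04 mmol/kg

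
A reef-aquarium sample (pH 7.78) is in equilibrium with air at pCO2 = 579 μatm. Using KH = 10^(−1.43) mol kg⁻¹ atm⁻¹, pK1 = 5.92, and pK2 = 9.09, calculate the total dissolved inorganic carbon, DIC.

[CO2*] = KH · pCO2 = 10^(−1.43) × 579×10^-6 = 2.151×10^-5 mol/kg
α₀ = 1/(1 + K1/[H⁺] + K1K2/[H⁺]²) = 1/(1 + 10^+1.86 + 10^+0.55) = 0.01299
DIC = [CO2*]/α₀ = 2.151×10^-5 / 0.01299 = 1.66 mmol/kg

DIC = 1.66 mmol/kg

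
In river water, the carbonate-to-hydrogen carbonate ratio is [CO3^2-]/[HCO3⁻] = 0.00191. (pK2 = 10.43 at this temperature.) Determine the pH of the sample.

From K2 = [H⁺][CO3^2-]/[HCO3⁻]:  pH = pK2 + log₁₀([CO3^2-]/[HCO3⁻])
log₁₀(0.00191) = -2.719
pH = 10.43 + (-2.719) = 7.71

pH = 7.71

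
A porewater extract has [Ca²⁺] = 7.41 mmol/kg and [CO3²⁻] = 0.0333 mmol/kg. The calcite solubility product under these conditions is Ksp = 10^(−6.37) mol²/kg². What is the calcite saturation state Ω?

Ksp = 10^(−6.37) = 4.266×10^-7
Ω = [Ca²⁺][CO3²⁻]/Ksp = (7.41×10^-3)(0.0333×10^-3) / 4.266×10^-7 = 0.578

Ω = 0.578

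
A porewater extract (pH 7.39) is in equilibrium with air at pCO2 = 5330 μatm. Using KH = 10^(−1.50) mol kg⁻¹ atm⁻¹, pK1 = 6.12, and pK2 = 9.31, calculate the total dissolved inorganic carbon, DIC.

DIC = 3.34 mmol/kg

[CO2*] = KH · pCO2 = 10^(−1.50) × 5330×10^-6 = 1.685×10^-4 mol/kg
α₀ = 1/(1 + K1/[H⁺] + K1K2/[H⁺]²) = 1/(1 + 10^+1.27 + 10^-0.65) = 0.05039
DIC = [CO2*]/α₀ = 1.685×10^-4 / 0.05039 = 3.34 mmol/kg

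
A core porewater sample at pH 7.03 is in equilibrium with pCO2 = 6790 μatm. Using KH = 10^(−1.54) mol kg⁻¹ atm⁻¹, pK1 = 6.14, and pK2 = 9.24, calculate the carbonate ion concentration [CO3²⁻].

[CO3²⁻] = 9.37 μmol/kg

[CO2*] = KH · pCO2 = 10^(−1.54) × 6790×10^-6 = 1.958×10^-4 mol/kg
α₀ = 1/(1 + K1/[H⁺] + K1K2/[H⁺]²) = 1/(1 + 10^+0.89 + 10^-1.32) = 0.1135
DIC = [CO2*]/α₀ = 1.958×10^-4 / 0.1135 = 1.725 mmol/kg
[CO3²⁻] = α₂·DIC; α₂ = 0.005433, so [CO3²⁻] = 0.005433 × 1.725 = 0.00937 mmol/kg = 9.37 μmol/kg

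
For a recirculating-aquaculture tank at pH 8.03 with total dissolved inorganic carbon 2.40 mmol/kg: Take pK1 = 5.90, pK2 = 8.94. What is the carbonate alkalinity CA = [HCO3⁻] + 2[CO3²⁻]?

CA = 2.65 mmol/kg

CA = [HCO3⁻] + 2[CO3²⁻] = (α₁ + 2α₂)·DIC
At pH 8.03: [H⁺]/K1 = 10^-2.13 = 0.0074131, K2/[H⁺] = 10^-0.91 = 0.12303
α₁ = 1/(1 + 0.0074131 + 0.12303) = 1/1.1304 = 0.8846; α₂ = α₁·K2/[H⁺] = 0.1088
α₁ + 2α₂ = 1.1023
CA = 1.1023 × 2.40 = 2.65 mmol/kg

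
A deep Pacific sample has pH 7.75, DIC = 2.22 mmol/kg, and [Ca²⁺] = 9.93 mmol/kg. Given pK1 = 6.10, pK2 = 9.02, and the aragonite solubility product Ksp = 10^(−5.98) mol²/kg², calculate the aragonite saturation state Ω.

Ω = 1.05

α₂ = 1 / (1 + [H⁺]/K2 + [H⁺]²/(K1K2)) = 1 / (1 + 10^+1.27 + 10^-0.38)
   = 1 / (1 + 18.621 + 0.41687) = 1/20.038 = 0.04991
[CO3²⁻] = α₂ × DIC = 0.04991 × 2.22 = 0.1108 mmol/kg
Ksp = 10^(−5.98) = 1.047×10^-6
Ω = [Ca²⁺][CO3²⁻]/Ksp = (9.93×10^-3)(1.108×10^-4) / 1.047×10^-6 = 1.05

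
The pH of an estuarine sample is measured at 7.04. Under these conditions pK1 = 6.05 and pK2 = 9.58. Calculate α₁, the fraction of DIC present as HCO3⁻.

α₁ = 1 / (1 + [H⁺]/K1 + K2/[H⁺]) = 1 / (1 + 10^-0.99 + 10^-2.54)
   = 1 / (1 + 0.10233 + 0.0028840) = 1/1.1052 = 0.9048

α₁ = 0.905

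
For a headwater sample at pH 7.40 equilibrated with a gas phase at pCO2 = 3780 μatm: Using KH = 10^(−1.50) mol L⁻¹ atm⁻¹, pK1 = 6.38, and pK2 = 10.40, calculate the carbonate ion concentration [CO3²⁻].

[CO2*] = KH · pCO2 = 10^(−1.50) × 3780×10^-6 = 1.195×10^-4 mol/L
α₀ = 1/(1 + K1/[H⁺] + K1K2/[H⁺]²) = 1/(1 + 10^+1.02 + 10^-1.98) = 0.08709
DIC = [CO2*]/α₀ = 1.195×10^-4 / 0.08709 = 1.372 mmol/L
[CO3²⁻] = α₂·DIC; α₂ = 0.0009120, so [CO3²⁻] = 0.0009120 × 1.372 = 0.00125 mmol/L = 1.25 μmol/L

[CO3²⁻] = 1.25 μmol/L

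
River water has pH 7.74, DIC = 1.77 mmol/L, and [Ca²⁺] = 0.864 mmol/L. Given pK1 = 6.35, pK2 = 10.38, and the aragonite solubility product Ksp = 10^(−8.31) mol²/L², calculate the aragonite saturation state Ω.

α₂ = 1 / (1 + [H⁺]/K2 + [H⁺]²/(K1K2)) = 1 / (1 + 10^+2.64 + 10^+1.25)
   = 1 / (1 + 436.52 + 17.783) = 1/455.30 = 0.002196
[CO3²⁻] = α₂ × DIC = 0.002196 × 1.77 = 0.003888 mmol/L = 3.888 μmol/L
Ksp = 10^(−8.31) = 4.898×10^-9
Ω = [Ca²⁺][CO3²⁻]/Ksp = (0.864×10^-3)(3.888×10^-6) / 4.898×10^-9 = 0.686

Ω = 0.686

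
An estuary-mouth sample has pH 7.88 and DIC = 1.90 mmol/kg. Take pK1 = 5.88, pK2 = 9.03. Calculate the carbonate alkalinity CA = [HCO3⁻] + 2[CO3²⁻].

CA = [HCO3⁻] + 2[CO3²⁻] = (α₁ + 2α₂)·DIC
At pH 7.88: [H⁺]/K1 = 10^-2.00 = 0.010000, K2/[H⁺] = 10^-1.15 = 0.070795
α₁ = 1/(1 + 0.010000 + 0.070795) = 1/1.0808 = 0.9252; α₂ = α₁·K2/[H⁺] = 0.06550
α₁ + 2α₂ = 1.0562
CA = 1.0562 × 1.90 = 2.01 mmol/kg

CA = 2.01 mmol/kg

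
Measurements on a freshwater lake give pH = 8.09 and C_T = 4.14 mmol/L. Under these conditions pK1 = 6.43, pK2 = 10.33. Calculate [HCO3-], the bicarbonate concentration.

α₁ = 1 / (1 + [H⁺]/K1 + K2/[H⁺]) = 1 / (1 + 10^-1.66 + 10^-2.24)
   = 1 / (1 + 0.021878 + 0.0057544) = 1/1.0276 = 0.9731
[HCO3⁻] = α₁ × DIC = 0.9731 × 4.14 = 4.03 mmol/L

[HCO3⁻] = 4.03 mmol/L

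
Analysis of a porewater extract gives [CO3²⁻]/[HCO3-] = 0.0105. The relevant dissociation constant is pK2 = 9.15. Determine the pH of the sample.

pH = 7.17

From K2 = [H⁺][CO3²⁻]/[HCO3-]:  pH = pK2 + log₁₀([CO3²⁻]/[HCO3-])
log₁₀(0.0105) = -1.979
pH = 9.15 + (-1.979) = 7.17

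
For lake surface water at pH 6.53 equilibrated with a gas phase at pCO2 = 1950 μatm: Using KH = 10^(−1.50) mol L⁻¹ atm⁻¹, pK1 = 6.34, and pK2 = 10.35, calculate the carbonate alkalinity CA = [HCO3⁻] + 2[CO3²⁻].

CA = 0.0955 mmol/L

[CO2*] = KH · pCO2 = 10^(−1.50) × 1950×10^-6 = 6.166×10^-5 mol/L
α₀ = 1/(1 + K1/[H⁺] + K1K2/[H⁺]²) = 1/(1 + 10^+0.19 + 10^-3.63) = 0.3923
DIC = [CO2*]/α₀ = 6.166×10^-5 / 0.3923 = 0.1572 mmol/L
CA = (α₁ + 2α₂)·DIC = (0.6076 + 2×9.196×10^-5) × 0.1572 = 0.0955 mmol/L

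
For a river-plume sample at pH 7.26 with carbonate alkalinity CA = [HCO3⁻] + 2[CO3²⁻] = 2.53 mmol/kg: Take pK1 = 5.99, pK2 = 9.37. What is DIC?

DIC = 2.64 mmol/kg

CA = [HCO3⁻] + 2[CO3²⁻] = (α₁ + 2α₂)·DIC
At pH 7.26: [H⁺]/K1 = 10^-1.27 = 0.053703, K2/[H⁺] = 10^-2.11 = 0.0077625
α₁ = 1/(1 + 0.053703 + 0.0077625) = 1/1.0615 = 0.9421; α₂ = α₁·K2/[H⁺] = 0.007313
α₁ + 2α₂ = 0.9567
DIC = CA / (α₁ + 2α₂) = 2.53 / 0.9567 = 2.64 mmol/kg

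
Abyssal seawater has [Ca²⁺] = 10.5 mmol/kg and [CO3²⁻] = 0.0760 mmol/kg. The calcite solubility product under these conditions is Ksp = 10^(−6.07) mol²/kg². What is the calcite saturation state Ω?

Ksp = 10^(−6.07) = 8.511×10^-7
Ω = [Ca²⁺][CO3²⁻]/Ksp = (10.5×10^-3)(0.0760×10^-3) / 8.511×10^-7 = 0.938

Ω = 0.938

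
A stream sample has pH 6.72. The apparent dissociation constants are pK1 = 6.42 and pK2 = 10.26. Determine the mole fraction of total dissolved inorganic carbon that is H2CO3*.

α₀ = 0.334

α₀ = 1 / (1 + K1/[H⁺] + K1K2/[H⁺]²) = 1 / (1 + 10^+0.30 + 10^-3.24)
   = 1 / (1 + 1.9953 + 0.00057544) = 1/2.9958 = 0.3338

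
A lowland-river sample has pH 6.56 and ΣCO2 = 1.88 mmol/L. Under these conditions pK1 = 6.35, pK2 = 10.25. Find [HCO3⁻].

α₁ = 1 / (1 + [H⁺]/K1 + K2/[H⁺]) = 1 / (1 + 10^-0.21 + 10^-3.69)
   = 1 / (1 + 0.61660 + 0.00020417) = 1/1.6168 = 0.6185
[HCO3⁻] = α₁ × DIC = 0.6185 × 1.88 = 1.16 mmol/L

[HCO3⁻] = 1.16 mmol/L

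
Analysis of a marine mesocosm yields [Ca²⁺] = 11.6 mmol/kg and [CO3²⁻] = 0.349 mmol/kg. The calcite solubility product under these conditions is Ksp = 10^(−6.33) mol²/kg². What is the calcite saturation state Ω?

Ω = 8.66

Ksp = 10^(−6.33) = 4.677×10^-7
Ω = [Ca²⁺][CO3²⁻]/Ksp = (11.6×10^-3)(0.349×10^-3) / 4.677×10^-7 = 8.66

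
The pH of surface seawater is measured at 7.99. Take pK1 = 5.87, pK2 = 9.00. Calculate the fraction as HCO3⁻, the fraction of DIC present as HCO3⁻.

α₁ = 1 / (1 + [H⁺]/K1 + K2/[H⁺]) = 1 / (1 + 10^-2.12 + 10^-1.01)
   = 1 / (1 + 0.0075858 + 0.097724) = 1/1.1053 = 0.9047

α₁ = 0.905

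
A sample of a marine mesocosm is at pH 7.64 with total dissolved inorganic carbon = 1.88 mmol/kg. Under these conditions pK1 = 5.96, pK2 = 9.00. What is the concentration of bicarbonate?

[HCO3⁻] = 1.77 mmol/kg

α₁ = 1 / (1 + [H⁺]/K1 + K2/[H⁺]) = 1 / (1 + 10^-1.68 + 10^-1.36)
   = 1 / (1 + 0.020893 + 0.043652) = 1/1.0645 = 0.9394
[HCO3⁻] = α₁ × DIC = 0.9394 × 1.88 = 1.77 mmol/kg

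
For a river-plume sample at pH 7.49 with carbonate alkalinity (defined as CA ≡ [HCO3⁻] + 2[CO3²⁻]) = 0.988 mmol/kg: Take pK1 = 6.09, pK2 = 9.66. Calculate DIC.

DIC = 1.02 mmol/kg

CA = [HCO3⁻] + 2[CO3²⁻] = (α₁ + 2α₂)·DIC
At pH 7.49: [H⁺]/K1 = 10^-1.40 = 0.039811, K2/[H⁺] = 10^-2.17 = 0.0067608
α₁ = 1/(1 + 0.039811 + 0.0067608) = 1/1.0466 = 0.9555; α₂ = α₁·K2/[H⁺] = 0.006460
α₁ + 2α₂ = 0.9684
DIC = CA / (α₁ + 2α₂) = 0.988 / 0.9684 = 1.02 mmol/kg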